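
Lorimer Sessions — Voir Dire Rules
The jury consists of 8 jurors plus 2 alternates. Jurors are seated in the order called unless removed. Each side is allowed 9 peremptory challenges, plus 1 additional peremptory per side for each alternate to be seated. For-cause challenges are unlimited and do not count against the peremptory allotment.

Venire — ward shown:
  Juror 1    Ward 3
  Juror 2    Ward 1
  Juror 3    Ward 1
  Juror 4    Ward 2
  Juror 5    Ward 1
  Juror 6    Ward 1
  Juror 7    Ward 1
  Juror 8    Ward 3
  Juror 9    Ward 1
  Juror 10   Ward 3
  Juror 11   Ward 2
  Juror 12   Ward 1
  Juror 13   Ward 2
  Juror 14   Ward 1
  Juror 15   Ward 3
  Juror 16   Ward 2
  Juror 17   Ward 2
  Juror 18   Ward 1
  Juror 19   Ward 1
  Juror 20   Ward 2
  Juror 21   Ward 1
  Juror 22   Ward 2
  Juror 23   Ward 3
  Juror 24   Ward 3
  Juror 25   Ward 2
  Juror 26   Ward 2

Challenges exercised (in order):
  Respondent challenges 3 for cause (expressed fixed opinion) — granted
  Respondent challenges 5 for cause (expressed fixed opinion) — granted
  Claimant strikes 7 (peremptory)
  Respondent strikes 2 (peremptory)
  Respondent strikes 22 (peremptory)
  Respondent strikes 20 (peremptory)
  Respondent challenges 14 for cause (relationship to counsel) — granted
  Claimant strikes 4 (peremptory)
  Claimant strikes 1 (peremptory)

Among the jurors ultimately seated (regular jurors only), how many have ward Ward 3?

3

Removed: #1, #2, #3, #4, #5, #7, #14, #20, #22.
Seated jurors 1–8: #6, #8, #9, #10, #11, #12, #13, #15 (alternates #16, #17 not counted).
Of those, in Ward 3: #8, #10, #15 → 3.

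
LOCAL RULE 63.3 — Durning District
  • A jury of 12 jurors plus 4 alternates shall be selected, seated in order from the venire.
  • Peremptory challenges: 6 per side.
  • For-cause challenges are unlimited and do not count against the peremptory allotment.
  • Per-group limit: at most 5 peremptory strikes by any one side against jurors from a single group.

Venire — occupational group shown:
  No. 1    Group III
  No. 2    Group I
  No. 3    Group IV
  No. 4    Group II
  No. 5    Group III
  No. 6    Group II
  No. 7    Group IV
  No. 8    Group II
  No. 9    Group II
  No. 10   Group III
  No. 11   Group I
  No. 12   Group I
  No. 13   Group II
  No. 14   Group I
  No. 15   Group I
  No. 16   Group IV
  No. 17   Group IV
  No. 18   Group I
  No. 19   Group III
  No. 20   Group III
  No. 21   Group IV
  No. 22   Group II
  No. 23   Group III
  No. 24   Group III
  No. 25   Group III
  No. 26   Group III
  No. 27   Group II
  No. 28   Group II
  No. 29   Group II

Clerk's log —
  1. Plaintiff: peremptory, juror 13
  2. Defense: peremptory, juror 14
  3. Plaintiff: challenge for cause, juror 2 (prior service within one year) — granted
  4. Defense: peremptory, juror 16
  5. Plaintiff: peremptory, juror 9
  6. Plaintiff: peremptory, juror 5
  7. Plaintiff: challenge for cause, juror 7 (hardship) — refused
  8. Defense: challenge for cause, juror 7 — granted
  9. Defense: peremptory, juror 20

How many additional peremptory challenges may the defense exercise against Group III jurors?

Defense peremptories so far: #14, #16, #20 — 3 of 6 used, 3 left overall.
Against Group III: #20 — 1 used; per-group cap 5 leaves 4.
Binding limit: min(3, 4) = 3.

3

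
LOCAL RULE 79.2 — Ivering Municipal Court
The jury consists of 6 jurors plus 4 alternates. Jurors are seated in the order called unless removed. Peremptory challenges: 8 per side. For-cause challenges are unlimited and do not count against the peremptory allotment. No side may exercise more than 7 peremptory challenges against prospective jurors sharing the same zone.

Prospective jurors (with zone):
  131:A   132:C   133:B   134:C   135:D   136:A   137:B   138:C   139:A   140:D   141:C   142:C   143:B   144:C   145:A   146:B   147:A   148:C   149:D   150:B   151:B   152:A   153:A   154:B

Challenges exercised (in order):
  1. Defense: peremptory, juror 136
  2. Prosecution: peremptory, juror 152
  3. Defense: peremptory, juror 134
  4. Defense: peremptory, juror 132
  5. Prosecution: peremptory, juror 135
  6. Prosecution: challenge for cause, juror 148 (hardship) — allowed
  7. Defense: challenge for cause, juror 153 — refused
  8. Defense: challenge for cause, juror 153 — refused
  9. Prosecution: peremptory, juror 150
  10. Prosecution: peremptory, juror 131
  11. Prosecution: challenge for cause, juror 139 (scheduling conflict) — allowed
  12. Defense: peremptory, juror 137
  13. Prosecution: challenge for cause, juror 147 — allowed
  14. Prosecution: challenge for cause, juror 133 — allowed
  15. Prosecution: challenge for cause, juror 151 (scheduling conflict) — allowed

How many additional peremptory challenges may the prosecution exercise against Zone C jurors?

Prosecution peremptories so far: #152, #135, #150, #131 — 4 of 8 used, 4 left overall.
Against Zone C: none yet — per-zone cap 7 leaves 7.
Binding limit: min(4, 7) = 4.

4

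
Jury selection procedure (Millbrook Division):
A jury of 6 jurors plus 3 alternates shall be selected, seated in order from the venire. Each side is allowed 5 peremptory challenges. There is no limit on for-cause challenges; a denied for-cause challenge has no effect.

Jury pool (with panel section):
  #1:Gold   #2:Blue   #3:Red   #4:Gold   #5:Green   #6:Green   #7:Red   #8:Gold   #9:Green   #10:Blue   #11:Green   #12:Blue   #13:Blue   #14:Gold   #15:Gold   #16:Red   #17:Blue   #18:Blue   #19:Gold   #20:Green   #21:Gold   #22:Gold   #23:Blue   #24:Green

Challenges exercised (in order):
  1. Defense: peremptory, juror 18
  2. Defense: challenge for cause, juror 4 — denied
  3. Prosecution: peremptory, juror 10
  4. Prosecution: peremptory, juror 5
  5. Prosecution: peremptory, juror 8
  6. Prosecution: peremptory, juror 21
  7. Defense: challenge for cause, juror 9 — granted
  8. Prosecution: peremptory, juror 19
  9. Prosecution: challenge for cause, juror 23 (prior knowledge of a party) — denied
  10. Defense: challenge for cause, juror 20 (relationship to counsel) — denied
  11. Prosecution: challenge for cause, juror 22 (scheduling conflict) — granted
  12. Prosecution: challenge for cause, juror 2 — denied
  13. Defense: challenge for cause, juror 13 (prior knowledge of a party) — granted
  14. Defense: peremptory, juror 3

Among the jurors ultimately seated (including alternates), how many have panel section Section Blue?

2

Removed: #3, #5, #8, #9, #10, #13, #18, #19, #21, #22.
Seated (9 incl. alternates): #1, #2, #4, #6, #7, #11, #12, #14, #15.
Of those, in Section Blue: #2, #12 → 2.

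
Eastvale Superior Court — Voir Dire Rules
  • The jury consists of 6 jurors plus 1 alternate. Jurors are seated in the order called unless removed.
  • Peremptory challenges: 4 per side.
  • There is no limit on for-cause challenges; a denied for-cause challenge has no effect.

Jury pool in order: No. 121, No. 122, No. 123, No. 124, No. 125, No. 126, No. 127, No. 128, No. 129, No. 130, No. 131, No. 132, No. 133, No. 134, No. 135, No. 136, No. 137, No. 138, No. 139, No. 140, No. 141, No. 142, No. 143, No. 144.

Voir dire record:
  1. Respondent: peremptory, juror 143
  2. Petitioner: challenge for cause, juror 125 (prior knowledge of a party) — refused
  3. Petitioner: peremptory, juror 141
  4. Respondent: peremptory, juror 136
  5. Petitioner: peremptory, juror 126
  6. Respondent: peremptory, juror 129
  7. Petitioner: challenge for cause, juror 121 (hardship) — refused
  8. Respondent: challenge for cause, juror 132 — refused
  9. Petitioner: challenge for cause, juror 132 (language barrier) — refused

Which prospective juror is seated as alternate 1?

128

Removed: #126, #129, #136, #141, #143. (#121, #125, #132 stay — for-cause denied.)
Seating in order: seats 1–6 → #121, #122, #123, #124, #125, #127; alternates → #128.
So alternate 1 is #128.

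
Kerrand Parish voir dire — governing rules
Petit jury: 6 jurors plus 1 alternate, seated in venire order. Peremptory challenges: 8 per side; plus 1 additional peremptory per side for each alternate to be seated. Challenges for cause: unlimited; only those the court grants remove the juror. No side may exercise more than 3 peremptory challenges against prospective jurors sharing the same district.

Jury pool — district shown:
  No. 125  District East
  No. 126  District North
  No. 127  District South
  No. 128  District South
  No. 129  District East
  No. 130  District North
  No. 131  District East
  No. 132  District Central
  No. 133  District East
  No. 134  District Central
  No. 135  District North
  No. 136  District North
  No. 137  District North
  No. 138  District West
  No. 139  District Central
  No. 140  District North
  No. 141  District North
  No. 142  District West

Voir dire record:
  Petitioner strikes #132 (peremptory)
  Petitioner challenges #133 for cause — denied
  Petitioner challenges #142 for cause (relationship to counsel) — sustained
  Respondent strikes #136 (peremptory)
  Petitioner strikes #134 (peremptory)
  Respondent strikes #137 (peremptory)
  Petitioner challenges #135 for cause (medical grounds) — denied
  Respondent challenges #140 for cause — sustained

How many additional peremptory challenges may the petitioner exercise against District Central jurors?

1

Petitioner peremptories so far: #132, #134 — 2 of 9 used, 7 left overall.
Against District Central: #132, #134 — 2 used; per-district cap 3 leaves 1.
Binding limit: min(7, 1) = 1.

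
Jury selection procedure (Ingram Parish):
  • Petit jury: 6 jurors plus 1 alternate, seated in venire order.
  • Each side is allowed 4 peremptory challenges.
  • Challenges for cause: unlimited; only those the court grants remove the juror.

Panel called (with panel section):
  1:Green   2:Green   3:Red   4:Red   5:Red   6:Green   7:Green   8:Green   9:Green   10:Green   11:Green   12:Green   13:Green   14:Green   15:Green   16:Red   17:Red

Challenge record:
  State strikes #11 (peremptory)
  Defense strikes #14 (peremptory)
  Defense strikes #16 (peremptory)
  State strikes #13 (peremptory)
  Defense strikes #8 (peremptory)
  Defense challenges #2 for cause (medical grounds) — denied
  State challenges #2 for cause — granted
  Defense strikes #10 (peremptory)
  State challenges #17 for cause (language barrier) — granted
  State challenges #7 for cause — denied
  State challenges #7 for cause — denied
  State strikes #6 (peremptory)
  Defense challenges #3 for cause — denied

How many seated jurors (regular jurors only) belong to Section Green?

3

Removed: #2, #6, #8, #10, #11, #13, #14, #16, #17.
Seated jurors 1–6: #1, #3, #4, #5, #7, #9 (alternates #12 not counted).
Of those, in Section Green: #1, #7, #9 → 3.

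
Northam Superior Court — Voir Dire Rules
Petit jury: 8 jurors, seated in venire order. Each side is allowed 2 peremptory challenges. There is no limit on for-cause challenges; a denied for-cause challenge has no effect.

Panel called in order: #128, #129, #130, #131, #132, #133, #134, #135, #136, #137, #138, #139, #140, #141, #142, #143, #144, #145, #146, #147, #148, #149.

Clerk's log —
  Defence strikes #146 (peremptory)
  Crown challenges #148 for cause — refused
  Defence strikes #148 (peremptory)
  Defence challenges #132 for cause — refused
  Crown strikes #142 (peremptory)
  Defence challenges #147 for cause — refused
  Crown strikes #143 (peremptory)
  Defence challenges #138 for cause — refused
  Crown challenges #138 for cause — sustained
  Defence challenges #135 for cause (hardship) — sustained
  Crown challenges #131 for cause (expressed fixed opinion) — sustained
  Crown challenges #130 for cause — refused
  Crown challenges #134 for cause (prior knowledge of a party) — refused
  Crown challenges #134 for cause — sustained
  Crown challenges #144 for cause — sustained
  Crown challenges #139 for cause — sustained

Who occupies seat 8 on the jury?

Removed: #131, #134, #135, #138, #139, #142, #143, #144, #146, #148. (#130, #132, #147 stay — for-cause denied.)
Seating in order: seats 1–8 → #128, #129, #130, #132, #133, #136, #137, #140.
So seat 8 is #140.

140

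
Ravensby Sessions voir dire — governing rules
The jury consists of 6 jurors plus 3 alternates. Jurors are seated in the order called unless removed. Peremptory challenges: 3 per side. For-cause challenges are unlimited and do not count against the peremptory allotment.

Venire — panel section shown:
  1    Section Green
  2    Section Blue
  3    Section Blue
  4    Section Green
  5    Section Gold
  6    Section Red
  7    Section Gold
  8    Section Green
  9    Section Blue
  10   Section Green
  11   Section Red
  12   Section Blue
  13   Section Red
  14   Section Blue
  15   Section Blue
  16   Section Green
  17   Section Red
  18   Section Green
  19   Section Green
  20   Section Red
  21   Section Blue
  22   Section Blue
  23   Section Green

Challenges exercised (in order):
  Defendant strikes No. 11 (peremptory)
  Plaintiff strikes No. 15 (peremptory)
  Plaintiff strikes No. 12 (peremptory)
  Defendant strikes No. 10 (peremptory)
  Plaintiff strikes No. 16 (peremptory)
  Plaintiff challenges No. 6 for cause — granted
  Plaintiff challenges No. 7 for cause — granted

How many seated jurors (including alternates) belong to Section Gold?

Removed: #6, #7, #10, #11, #12, #15, #16.
Seated (9 incl. alternates): #1, #2, #3, #4, #5, #8, #9, #13, #14.
Of those, in Section Gold: #5 → 1.

1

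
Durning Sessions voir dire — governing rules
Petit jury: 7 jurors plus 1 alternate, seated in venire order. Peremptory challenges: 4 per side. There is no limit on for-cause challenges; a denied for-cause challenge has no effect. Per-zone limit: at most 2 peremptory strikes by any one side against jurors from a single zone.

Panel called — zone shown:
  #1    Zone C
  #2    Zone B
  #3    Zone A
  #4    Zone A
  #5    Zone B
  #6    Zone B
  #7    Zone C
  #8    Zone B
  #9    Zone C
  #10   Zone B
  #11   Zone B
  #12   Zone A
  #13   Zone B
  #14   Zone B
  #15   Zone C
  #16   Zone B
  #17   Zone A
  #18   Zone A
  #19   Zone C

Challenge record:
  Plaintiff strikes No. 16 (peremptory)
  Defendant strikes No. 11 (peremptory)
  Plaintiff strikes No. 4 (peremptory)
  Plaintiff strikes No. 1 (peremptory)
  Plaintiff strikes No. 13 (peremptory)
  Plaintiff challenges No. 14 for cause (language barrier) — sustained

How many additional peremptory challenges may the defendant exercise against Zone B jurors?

1

Defendant peremptories so far: #11 — 1 of 4 used, 3 left overall.
Against Zone B: #11 — 1 used; per-zone cap 2 leaves 1.
Binding limit: min(3, 1) = 1.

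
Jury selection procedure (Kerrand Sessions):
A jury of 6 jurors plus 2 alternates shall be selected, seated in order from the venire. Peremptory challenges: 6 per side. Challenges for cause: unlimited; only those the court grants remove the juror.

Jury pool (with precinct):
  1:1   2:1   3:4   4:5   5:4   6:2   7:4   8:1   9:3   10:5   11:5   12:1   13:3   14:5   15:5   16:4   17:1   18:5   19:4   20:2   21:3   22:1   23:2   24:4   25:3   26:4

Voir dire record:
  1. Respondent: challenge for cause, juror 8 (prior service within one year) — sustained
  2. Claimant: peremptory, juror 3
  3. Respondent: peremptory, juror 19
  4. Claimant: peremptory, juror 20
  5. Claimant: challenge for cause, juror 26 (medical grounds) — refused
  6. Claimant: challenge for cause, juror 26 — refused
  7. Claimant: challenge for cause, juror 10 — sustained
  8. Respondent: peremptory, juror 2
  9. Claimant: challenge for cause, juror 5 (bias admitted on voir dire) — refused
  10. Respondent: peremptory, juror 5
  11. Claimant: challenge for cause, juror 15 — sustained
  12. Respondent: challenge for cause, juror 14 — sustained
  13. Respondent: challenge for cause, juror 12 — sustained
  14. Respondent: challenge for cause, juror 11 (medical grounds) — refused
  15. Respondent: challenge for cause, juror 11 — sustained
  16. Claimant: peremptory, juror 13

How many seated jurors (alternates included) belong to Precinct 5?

2

Removed: #2, #3, #5, #8, #10, #11, #12, #13, #14, #15, #19, #20.
Seated (8 incl. alternates): #1, #4, #6, #7, #9, #16, #17, #18.
Of those, in Precinct 5: #4, #18 → 2.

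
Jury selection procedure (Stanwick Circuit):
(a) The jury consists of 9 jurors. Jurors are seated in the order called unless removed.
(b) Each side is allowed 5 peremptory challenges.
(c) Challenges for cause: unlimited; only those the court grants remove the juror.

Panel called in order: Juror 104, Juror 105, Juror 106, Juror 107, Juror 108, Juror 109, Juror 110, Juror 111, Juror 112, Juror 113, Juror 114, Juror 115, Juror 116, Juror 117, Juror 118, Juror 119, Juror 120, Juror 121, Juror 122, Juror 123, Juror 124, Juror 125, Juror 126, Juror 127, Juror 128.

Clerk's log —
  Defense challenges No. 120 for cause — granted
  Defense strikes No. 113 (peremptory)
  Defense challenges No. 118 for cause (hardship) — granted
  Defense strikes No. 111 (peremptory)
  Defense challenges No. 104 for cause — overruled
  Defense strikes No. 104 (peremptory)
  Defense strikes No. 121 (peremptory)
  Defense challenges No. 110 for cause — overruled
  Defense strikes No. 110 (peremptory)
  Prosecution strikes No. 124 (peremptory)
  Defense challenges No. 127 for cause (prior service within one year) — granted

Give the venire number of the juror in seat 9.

Removed: #104, #110, #111, #113, #118, #120, #121, #124, #127.
Filling seats in venire order through position 9: #105, #106, #107, #108, #109, #112, #114, #115, #116.
So seat 9 is #116.

116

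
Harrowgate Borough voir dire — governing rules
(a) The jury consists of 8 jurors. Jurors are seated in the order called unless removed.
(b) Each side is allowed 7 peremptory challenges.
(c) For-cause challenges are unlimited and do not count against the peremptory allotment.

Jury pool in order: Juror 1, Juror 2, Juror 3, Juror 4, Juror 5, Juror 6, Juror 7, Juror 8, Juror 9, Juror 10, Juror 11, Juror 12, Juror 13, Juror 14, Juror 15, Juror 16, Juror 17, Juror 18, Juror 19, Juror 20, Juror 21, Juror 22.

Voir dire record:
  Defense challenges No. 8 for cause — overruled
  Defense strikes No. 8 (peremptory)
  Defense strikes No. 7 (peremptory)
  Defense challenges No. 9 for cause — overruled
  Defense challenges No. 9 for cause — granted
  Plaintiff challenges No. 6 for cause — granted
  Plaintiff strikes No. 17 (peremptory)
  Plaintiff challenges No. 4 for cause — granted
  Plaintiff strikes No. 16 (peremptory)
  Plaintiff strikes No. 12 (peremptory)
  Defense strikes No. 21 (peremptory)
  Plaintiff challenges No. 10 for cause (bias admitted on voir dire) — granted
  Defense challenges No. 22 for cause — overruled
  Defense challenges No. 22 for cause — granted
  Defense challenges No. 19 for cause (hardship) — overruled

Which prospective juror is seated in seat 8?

15

Removed: #4, #6, #7, #8, #9, #10, #12, #16, #17, #21, #22. (#19 stays — for-cause denied.)
Seating in order: seats 1–8 → #1, #2, #3, #5, #11, #13, #14, #15.
So seat 8 is #15.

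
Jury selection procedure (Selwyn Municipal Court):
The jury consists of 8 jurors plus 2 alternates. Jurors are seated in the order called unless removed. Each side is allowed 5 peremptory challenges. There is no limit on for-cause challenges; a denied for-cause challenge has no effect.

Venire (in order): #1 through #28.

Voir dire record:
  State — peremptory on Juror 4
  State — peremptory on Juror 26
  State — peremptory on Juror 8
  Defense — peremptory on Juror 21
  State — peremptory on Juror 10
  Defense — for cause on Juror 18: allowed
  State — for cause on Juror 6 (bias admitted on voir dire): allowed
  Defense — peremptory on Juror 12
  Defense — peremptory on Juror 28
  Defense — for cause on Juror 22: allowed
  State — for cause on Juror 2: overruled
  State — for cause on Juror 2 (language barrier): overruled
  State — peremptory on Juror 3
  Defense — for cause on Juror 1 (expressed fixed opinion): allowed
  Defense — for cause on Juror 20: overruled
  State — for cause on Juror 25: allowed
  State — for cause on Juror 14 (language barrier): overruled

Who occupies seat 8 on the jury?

15

Removed: #1, #3, #4, #6, #8, #10, #12, #18, #21, #22, #25, #26, #28. (#2, #14, #20 stay — for-cause denied.)
Seating in order: seats 1–8 → #2, #5, #7, #9, #11, #13, #14, #15; alternates → #16, #17.
So seat 8 is #15.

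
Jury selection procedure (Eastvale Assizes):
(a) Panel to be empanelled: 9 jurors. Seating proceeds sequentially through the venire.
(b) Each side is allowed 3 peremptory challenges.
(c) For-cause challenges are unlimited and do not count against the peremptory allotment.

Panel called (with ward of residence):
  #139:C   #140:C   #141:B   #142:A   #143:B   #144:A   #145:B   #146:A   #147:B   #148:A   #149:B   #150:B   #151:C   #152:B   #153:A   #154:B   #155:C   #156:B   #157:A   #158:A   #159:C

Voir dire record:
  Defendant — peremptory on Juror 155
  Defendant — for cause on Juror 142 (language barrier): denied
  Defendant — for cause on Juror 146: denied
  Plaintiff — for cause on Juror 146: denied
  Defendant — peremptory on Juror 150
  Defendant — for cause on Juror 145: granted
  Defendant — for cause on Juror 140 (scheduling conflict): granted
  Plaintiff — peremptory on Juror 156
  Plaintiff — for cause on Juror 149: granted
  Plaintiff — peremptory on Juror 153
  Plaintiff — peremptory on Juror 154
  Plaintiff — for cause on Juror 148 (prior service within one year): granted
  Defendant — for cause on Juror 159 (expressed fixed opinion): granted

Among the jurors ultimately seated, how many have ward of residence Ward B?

4

Removed: #140, #145, #148, #149, #150, #153, #154, #155, #156, #159.
Seated jurors 1–9: #139, #141, #142, #143, #144, #146, #147, #151, #152.
Of those, in Ward B: #141, #143, #147, #152 → 4.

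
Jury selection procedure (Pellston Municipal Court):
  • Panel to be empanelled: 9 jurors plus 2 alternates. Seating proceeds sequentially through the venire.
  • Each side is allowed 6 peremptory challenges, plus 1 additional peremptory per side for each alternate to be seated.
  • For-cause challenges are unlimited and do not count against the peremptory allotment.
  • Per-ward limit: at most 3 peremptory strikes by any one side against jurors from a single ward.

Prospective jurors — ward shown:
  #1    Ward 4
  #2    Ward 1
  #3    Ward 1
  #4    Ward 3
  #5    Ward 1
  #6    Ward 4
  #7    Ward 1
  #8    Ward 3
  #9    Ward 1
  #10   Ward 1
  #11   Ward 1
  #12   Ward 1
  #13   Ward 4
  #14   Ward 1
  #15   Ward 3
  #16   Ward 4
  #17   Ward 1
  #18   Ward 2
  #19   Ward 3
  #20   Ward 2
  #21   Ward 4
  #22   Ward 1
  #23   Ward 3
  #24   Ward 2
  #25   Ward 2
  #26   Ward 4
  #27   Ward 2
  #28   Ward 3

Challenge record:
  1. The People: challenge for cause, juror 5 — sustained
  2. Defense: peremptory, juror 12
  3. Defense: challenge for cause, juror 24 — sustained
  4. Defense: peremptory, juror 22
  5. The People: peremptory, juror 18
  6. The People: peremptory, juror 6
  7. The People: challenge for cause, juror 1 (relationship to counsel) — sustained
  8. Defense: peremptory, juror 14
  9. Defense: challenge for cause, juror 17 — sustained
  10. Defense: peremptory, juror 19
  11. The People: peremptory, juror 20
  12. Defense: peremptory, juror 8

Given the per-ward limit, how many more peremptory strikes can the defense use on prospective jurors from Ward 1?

0

Defense peremptories so far: #12, #22, #14, #19, #8 — 5 of 8 used, 3 left overall.
Against Ward 1: #12, #22, #14 — 3 used; per-ward cap 3 leaves 0.
Binding limit: min(3, 0) = 0.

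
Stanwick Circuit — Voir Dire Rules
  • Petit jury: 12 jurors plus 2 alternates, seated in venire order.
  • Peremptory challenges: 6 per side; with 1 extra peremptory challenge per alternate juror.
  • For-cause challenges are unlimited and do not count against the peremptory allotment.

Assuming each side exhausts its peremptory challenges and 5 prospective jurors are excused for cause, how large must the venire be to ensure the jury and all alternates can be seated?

35

Seats to fill: 12 + 2 alternates = 14.
Peremptories: 6 + 1×2 = 8 per side × 2 sides = 16.
For-cause removals: 5.
Minimum venire: 14 + 16 + 5 = 35.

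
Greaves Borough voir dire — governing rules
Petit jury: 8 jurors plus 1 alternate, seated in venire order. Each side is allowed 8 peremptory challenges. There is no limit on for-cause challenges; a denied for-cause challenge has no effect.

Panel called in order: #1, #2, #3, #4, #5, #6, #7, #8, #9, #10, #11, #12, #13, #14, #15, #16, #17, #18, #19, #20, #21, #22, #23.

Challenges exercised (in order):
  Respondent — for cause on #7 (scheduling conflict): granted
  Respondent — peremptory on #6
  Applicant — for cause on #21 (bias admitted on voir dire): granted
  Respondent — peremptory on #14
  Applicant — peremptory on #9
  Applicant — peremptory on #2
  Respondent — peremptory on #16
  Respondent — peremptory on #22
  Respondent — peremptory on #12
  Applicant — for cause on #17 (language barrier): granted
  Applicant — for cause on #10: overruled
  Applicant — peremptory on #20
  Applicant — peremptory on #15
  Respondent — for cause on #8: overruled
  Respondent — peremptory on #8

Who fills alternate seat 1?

19

Removed: #2, #6, #7, #8, #9, #12, #14, #15, #16, #17, #20, #21, #22. (#10 stays — for-cause denied.)
Seating in order: seats 1–8 → #1, #3, #4, #5, #10, #11, #13, #18; alternates → #19.
So alternate 1 is #19.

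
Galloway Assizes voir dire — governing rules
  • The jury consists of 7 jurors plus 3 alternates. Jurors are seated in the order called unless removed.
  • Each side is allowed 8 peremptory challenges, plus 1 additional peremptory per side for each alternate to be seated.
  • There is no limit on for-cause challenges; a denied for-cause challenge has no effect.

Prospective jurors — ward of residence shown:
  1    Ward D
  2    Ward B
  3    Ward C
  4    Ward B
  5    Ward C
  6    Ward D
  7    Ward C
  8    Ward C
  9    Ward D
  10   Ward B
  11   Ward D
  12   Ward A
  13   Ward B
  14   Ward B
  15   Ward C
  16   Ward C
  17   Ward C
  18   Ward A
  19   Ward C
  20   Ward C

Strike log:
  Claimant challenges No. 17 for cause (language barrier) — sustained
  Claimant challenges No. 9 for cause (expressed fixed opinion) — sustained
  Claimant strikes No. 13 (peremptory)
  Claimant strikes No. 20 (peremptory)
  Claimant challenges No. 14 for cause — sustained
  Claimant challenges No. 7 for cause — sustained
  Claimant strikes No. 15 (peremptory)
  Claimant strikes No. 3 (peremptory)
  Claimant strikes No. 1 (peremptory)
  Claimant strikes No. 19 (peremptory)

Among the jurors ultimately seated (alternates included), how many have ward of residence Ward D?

2

Removed: #1, #3, #7, #9, #13, #14, #15, #17, #19, #20.
Seated (10 incl. alternates): #2, #4, #5, #6, #8, #10, #11, #12, #16, #18.
Of those, in Ward D: #6, #11 → 2.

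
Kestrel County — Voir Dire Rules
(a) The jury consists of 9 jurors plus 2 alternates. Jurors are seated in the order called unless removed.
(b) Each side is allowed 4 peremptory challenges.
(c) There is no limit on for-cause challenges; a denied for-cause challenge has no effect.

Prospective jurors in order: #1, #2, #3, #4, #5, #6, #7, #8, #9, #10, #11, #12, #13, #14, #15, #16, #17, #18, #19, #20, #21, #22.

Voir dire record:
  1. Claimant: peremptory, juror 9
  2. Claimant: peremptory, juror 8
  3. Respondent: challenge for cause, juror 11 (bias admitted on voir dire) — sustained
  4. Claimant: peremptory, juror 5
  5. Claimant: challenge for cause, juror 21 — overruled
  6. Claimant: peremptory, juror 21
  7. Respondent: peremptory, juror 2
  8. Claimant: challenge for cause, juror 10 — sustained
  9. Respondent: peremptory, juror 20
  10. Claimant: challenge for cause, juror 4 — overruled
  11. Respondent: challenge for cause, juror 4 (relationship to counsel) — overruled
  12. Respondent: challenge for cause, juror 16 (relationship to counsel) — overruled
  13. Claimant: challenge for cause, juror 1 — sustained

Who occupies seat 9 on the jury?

Removed: #1, #2, #5, #8, #9, #10, #11, #20, #21. (#4, #16 stay — for-cause denied.)
Seating in order: seats 1–9 → #3, #4, #6, #7, #12, #13, #14, #15, #16; alternates → #17, #18.
So seat 9 is #16.

16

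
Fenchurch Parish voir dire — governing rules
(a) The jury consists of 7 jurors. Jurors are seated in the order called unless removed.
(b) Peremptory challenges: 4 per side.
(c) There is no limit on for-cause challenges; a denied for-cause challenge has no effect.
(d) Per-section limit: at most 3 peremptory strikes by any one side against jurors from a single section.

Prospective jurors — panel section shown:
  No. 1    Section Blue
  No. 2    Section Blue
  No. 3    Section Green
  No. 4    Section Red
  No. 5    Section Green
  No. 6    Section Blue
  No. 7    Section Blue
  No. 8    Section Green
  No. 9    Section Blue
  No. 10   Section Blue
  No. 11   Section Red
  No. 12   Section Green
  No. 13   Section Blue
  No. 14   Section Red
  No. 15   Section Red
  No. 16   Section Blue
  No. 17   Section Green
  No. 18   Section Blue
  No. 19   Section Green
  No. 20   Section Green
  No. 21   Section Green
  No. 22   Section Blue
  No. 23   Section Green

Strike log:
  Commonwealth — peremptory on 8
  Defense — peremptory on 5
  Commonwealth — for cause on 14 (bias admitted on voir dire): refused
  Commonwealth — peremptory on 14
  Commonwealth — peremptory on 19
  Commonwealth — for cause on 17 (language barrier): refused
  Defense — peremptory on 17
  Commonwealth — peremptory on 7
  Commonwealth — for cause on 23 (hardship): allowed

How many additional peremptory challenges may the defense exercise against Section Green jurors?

1

Defense peremptories so far: #5, #17 — 2 of 4 used, 2 left overall.
Against Section Green: #5, #17 — 2 used; per-section cap 3 leaves 1.
Binding limit: min(2, 1) = 1.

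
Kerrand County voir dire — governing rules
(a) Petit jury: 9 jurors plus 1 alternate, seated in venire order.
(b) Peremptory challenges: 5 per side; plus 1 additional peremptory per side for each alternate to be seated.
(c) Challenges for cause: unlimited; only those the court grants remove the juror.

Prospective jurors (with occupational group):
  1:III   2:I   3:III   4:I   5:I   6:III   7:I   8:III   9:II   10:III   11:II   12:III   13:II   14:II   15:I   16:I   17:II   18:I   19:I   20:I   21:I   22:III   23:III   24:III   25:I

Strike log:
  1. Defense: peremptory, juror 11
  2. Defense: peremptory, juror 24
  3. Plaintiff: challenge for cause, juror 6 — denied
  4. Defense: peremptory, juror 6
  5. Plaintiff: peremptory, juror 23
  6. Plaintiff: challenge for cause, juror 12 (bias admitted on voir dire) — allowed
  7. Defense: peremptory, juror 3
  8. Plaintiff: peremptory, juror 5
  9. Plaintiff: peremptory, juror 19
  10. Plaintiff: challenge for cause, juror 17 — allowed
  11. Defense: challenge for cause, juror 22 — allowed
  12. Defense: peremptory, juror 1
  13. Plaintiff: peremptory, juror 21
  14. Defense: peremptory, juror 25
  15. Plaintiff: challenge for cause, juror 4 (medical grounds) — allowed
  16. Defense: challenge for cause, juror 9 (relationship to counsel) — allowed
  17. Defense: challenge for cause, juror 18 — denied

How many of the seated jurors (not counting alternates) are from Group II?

2

Removed: #1, #3, #4, #5, #6, #9, #11, #12, #17, #19, #21, #22, #23, #24, #25.
Seated jurors 1–9: #2, #7, #8, #10, #13, #14, #15, #16, #18 (alternates #20 not counted).
Of those, in Group II: #13, #14 → 2.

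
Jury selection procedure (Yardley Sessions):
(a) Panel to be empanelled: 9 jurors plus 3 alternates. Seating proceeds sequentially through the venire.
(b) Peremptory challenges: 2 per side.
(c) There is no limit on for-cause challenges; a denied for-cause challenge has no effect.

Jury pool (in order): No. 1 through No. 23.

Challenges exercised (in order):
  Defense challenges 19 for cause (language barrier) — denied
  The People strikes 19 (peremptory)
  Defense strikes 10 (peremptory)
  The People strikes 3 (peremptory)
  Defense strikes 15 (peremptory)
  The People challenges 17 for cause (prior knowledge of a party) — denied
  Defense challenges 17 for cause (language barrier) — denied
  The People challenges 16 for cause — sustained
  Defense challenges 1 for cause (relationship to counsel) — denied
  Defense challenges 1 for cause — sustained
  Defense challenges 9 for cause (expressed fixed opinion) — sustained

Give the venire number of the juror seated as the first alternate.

14

Removed: #1, #3, #9, #10, #15, #16, #19. (#17 stays — for-cause denied.)
Filling seats in venire order through position 10: #2, #4, #5, #6, #7, #8, #11, #12, #13, #14.
So alternate 1 is #14.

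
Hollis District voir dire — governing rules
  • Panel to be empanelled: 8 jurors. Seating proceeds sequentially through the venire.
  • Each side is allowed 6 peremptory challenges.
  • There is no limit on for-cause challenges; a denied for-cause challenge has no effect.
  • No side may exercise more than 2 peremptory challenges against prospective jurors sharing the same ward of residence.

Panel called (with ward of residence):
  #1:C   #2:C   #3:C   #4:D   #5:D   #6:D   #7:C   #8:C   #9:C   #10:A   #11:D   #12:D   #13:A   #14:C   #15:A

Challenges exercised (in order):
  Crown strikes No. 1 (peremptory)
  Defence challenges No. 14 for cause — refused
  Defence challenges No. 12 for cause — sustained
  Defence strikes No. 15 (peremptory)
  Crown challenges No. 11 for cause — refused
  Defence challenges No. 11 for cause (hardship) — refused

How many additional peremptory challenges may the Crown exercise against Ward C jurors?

Crown peremptories so far: #1 — 1 of 6 used, 5 left overall.
Against Ward C: #1 — 1 used; per-ward cap 2 leaves 1.
Binding limit: min(5, 1) = 1.

1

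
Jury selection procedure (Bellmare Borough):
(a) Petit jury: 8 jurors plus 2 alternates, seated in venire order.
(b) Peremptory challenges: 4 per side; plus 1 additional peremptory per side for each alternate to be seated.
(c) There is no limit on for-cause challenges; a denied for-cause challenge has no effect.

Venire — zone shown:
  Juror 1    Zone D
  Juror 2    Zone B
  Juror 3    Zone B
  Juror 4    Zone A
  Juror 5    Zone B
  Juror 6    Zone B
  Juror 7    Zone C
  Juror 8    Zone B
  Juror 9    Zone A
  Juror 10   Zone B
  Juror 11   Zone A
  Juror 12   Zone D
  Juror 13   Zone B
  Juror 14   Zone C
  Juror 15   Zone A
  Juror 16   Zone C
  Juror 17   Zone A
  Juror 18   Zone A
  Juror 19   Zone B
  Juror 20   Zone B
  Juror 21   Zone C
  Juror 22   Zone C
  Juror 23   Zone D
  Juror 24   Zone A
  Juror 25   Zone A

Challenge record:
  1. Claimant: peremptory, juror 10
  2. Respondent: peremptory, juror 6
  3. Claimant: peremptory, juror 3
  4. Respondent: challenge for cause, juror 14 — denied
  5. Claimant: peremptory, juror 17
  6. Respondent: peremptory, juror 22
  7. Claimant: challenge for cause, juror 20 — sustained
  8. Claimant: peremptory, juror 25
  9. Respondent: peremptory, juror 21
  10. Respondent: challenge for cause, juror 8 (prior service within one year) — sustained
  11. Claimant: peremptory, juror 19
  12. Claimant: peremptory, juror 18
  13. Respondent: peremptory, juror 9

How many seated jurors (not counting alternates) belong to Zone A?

Removed: #3, #6, #8, #9, #10, #17, #18, #19, #20, #21, #22, #25.
Seated jurors 1–8: #1, #2, #4, #5, #7, #11, #12, #13 (alternates #14, #15 not counted).
Of those, in Zone A: #4, #11 → 2.

2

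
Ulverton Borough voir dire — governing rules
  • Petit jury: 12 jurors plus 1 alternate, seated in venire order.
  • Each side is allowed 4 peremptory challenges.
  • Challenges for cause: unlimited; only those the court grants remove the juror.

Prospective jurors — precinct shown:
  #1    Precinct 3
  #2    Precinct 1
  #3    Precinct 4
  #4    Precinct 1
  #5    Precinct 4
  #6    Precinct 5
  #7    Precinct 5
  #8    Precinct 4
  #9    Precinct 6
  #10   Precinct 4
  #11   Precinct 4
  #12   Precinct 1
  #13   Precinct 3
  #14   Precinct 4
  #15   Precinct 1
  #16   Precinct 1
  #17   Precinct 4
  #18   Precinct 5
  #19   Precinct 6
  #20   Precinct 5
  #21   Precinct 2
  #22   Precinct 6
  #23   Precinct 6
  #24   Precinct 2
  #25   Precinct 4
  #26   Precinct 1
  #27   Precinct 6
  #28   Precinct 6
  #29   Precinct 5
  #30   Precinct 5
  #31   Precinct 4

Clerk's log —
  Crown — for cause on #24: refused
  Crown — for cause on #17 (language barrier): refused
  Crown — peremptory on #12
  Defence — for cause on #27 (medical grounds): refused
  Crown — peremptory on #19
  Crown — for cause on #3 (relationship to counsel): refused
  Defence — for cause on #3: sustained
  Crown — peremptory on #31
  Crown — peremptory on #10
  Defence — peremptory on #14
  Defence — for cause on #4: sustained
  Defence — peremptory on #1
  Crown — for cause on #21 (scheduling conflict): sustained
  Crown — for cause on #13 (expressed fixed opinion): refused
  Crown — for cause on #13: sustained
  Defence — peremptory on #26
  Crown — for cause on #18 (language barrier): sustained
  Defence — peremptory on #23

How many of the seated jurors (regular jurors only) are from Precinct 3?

Removed: #1, #3, #4, #10, #12, #13, #14, #18, #19, #21, #23, #26, #31.
Seated jurors 1–12: #2, #5, #6, #7, #8, #9, #11, #15, #16, #17, #20, #22 (alternates #24 not counted).
None of those are in Precinct 3 → 0.

0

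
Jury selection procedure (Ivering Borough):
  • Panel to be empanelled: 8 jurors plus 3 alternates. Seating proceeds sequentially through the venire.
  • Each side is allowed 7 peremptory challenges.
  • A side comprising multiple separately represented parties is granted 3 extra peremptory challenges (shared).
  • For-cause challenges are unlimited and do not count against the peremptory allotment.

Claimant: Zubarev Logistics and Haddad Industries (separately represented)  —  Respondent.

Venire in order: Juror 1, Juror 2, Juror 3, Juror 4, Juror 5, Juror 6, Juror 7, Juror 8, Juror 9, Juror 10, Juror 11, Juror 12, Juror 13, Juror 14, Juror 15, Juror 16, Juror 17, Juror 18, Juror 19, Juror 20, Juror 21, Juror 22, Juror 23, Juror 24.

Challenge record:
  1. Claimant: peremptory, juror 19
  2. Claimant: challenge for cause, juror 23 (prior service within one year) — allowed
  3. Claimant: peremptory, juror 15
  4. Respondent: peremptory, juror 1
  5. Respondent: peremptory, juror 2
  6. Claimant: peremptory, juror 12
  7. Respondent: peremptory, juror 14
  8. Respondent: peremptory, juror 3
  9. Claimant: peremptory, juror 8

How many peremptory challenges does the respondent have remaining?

3

Respondent allotment: 7.
Respondent peremptories used: #1, #2, #14, #3 — 4.
Remaining: 7 − 4 = 3.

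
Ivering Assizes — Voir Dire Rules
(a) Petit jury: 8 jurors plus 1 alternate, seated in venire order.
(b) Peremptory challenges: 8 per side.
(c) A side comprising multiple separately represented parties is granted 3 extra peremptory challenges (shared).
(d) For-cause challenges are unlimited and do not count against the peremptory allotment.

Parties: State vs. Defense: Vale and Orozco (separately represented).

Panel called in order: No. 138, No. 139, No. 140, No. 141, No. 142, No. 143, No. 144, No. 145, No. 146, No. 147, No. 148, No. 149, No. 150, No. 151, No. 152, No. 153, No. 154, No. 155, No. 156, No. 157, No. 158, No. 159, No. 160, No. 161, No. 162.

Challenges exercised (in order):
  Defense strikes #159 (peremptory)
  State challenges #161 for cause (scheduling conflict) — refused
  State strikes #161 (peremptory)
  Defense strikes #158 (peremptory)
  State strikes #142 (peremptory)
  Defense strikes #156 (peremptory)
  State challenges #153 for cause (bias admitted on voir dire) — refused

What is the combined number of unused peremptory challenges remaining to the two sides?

14

State allotment: 8. Defense allotment: 8 base + 3 multi-party = 11.
State peremptories used: #161, #142 — 2 (for-cause on #161, #153 don't count).
Defense peremptories used: #159, #158, #156 — 3.
Remaining: (8 − 2) + (11 − 3) = 14.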